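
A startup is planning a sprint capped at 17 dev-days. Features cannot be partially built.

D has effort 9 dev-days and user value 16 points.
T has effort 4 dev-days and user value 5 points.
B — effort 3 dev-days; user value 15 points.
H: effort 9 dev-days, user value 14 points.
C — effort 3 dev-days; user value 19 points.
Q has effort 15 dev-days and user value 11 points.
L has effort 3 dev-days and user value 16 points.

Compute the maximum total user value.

This is a 0-1 knapsack instance.
D + C + L: effort 9 + 3 + 3 = 15 ≤ 17, user value 16 + 19 + 16 = 51.
T + B + C + L: effort 4 + 3 + 3 + 3 = 13 ≤ 17, user value 5 + 15 + 19 + 16 = 55.
Best is T, B, C, and L with total user value 55.

55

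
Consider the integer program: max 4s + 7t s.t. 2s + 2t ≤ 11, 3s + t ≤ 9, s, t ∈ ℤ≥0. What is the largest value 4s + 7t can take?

35

(s,t)=(0,5) is feasible, giving 35.
(s,t)=(1,4) is feasible, giving 32.
(s,t)=(0,4) is feasible, giving 28.
Maximum is 35 at (s,t)=(0,5).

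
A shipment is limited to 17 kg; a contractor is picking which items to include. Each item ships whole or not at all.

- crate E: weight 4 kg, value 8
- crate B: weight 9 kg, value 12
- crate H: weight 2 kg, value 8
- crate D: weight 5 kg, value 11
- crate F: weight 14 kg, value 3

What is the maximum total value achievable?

31

Allowing fractional choices, the relaxed optimum would be about 35.0, but items are indivisible.
crate B + crate H + crate D: weight 9 + 2 + 5 = 16 ≤ 17, value 12 + 8 + 11 = 31.
crate E + crate B + crate H: weight 4 + 9 + 2 = 15 ≤ 17, value 8 + 12 + 8 = 28.
crate E + crate H + crate D: weight 4 + 2 + 5 = 11 ≤ 17, value 8 + 8 + 11 = 27.
Best is crate B, crate H, and crate D with total value 31.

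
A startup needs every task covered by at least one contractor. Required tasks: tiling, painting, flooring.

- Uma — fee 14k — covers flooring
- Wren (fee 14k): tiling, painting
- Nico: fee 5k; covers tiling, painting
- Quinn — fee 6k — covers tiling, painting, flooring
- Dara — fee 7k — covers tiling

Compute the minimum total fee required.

6

Quinn alone covers tiling, painting, flooring — every task.
Total fee: 6.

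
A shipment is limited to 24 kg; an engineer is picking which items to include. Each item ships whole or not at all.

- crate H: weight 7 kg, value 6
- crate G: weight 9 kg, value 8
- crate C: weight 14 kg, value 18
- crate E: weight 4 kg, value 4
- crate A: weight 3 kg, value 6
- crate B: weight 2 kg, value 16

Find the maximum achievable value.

44

Take crate C, crate E, crate A, and crate B: weight 14 + 4 + 3 + 2 = 23 ≤ 24, value 18 + 4 + 6 + 16 = 44.
No other feasible combination does better.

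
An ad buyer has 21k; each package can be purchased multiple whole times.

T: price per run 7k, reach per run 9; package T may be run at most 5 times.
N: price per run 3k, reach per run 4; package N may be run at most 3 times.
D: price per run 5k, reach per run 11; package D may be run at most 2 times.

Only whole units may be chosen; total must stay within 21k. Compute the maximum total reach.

3×N and 2×D: price 19 ≤ 21, reach 3·4 + 2·11 = 34.
1×T, 1×N, and 2×D: price 20 ≤ 21, reach 1·9 + 1·4 + 2·11 = 35.
Best is 35.

35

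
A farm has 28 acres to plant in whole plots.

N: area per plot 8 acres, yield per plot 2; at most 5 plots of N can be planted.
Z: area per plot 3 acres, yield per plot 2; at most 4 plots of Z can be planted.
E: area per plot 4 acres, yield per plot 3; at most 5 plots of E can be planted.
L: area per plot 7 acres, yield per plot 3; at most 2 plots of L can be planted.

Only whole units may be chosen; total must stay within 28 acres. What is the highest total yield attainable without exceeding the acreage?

4×Z and 4×E: area 28 ≤ 28, yield 4·2 + 4·3 = 20.
2×Z and 5×E: area 26 ≤ 28, yield 2·2 + 5·3 = 19.
Best is 20.

20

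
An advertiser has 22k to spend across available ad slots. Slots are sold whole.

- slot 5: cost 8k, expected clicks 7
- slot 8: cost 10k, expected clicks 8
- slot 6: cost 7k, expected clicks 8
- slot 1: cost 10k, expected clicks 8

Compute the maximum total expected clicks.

16

This is a 0-1 knapsack instance.
Allowing fractional choices, the relaxed optimum would be about 20.6, but ad slots are indivisible.
slot 8 + slot 1: cost 10 + 10 = 20 ≤ 22, expected clicks 8 + 8 = 16.
slot 8 + slot 6: cost 10 + 7 = 17 ≤ 22, expected clicks 8 + 8 = 16.
slot 6 + slot 1: cost 7 + 10 = 17 ≤ 22, expected clicks 8 + 8 = 16.
The maximum expected clicks is 16; one optimal choice is slot 8 and slot 6.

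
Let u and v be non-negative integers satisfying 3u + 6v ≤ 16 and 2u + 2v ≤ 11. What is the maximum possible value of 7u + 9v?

The continuous relaxation peaks at (5.33, 0) with value 37.33; rounding to a feasible lattice point costs some objective.
(u,v)=(5,0) is feasible, giving 35.
(u,v)=(4,0) is feasible, giving 28.
Maximum is 35 at (u,v)=(5,0).

35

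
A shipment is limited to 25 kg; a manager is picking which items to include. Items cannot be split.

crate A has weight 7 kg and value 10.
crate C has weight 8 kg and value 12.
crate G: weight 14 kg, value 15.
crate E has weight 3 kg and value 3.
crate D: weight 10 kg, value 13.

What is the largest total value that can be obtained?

crate A + crate C + crate D: weight 7 + 8 + 10 = 25 ≤ 25, value 10 + 12 + 13 = 35.
crate C + crate G + crate E: weight 8 + 14 + 3 = 25 ≤ 25, value 12 + 15 + 3 = 30.
Best is crate A, crate C, and crate D with total value 35.

35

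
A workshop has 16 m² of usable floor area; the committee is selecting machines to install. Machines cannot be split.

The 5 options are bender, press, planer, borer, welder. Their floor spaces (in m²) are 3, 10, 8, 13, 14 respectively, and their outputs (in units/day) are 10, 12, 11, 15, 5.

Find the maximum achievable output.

Allowing fractional choices, the relaxed optimum would be about 27.0, but machines are indivisible.
bender + planer: floor space 3 + 8 = 11 ≤ 16, output 10 + 11 = 21.
bender + press: floor space 3 + 10 = 13 ≤ 16, output 10 + 12 = 22.
bender + borer: floor space 3 + 13 = 16 ≤ 16, output 10 + 15 = 25.
Best is bender and borer with total output 25.

25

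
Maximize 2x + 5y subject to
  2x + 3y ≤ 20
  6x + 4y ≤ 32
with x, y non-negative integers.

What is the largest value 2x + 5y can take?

32

Relaxing integrality, the LP optimum is 33.33 at (x,y) = (0, 6.67), which is not an integer point.
(x,y)=(1,6): 2·1+3·6=20≤20, 6·1+4·6=30≤32, objective 32.
(x,y)=(0,6): 2·0+3·6=18≤20, 6·0+4·6=24≤32, objective 30.
(x,y)=(2,5): 2·2+3·5=19≤20, 6·2+4·5=32≤32, objective 29.
No feasible integer point exceeds 32.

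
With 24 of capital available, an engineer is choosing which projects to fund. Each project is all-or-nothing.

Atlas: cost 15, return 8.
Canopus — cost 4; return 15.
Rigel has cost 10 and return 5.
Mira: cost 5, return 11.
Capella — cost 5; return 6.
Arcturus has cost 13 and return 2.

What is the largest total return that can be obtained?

37

Canopus + Rigel + Mira + Capella: cost 4 + 10 + 5 + 5 = 24 ≤ 24, return 15 + 5 + 11 + 6 = 37.
Atlas + Canopus + Mira: cost 15 + 4 + 5 = 24 ≤ 24, return 8 + 15 + 11 = 34.
Best is Canopus, Rigel, Mira, and Capella with total return 37.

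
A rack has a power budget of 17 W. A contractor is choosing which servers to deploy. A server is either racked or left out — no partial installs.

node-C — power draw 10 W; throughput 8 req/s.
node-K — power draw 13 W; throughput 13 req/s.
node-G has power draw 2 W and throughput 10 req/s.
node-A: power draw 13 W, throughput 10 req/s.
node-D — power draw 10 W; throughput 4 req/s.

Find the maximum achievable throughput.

Allowing fractional choices, the relaxed optimum would be about 24.6, but servers are indivisible.
node-G + node-A: power draw 2 + 13 = 15 ≤ 17, throughput 10 + 10 = 20.
node-K + node-G: power draw 13 + 2 = 15 ≤ 17, throughput 13 + 10 = 23.
node-C + node-G: power draw 10 + 2 = 12 ≤ 17, throughput 8 + 10 = 18.
Best is node-K and node-G with total throughput 23.

23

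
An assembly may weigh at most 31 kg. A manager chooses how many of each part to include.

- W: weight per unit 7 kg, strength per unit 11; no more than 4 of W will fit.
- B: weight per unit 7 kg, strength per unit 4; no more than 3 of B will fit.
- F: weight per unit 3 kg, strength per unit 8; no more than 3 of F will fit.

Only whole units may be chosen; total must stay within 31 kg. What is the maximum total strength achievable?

This is a bounded integer knapsack.
3×W and 3×F: weight 30 ≤ 31, strength 3·11 + 3·8 = 57.
4×W and 1×F: weight 31 ≤ 31, strength 4·11 + 1·8 = 52.
Best is 57.

57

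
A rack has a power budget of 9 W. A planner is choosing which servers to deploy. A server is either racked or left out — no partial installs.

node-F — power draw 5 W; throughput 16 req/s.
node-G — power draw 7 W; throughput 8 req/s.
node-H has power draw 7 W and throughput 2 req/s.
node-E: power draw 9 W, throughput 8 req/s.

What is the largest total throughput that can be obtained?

16

This is an integer program with binary decision variables.
Allowing fractional choices, the relaxed optimum would be about 20.6, but servers are indivisible.
node-G: power draw 7 ≤ 9, throughput 8.
node-E: power draw 9 ≤ 9, throughput 8.
node-F: power draw 5 ≤ 9, throughput 16.
Best is node-F with total throughput 16.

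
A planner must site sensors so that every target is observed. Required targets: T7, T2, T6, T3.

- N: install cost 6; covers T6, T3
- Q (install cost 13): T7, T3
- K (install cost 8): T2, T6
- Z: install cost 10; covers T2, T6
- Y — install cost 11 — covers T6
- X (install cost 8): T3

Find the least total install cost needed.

The greedy cost-per-new-target heuristic would pick N, K, and Q for 27, but a cheaper cover exists.
Choose Q and K: together they cover T7, T2, T6, T3 — every target.
Total install cost: 13 + 8 = 21.
No cover costs less than 21.

21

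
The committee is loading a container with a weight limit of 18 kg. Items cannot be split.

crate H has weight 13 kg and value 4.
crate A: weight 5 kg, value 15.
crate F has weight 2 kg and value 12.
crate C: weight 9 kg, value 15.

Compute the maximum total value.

Treat it as a binary knapsack problem.
Allowing fractional choices, the relaxed optimum would be about 42.6, but items are indivisible.
crate A + crate F + crate C: weight 5 + 2 + 9 = 16 ≤ 18, value 15 + 12 + 15 = 42.
crate A + crate C: weight 5 + 9 = 14 ≤ 18, value 15 + 15 = 30.
Best is crate A, crate F, and crate C with total value 42.

42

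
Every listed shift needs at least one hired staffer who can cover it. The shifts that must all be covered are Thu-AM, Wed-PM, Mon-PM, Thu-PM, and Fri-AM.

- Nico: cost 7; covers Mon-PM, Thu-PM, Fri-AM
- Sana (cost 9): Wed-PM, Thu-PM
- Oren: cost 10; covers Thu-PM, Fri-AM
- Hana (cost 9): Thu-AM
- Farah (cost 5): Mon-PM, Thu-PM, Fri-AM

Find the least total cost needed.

This is a weighted set-cover instance.
Choose Sana, Hana, and Farah: together they cover Thu-AM, Wed-PM, Mon-PM, Thu-PM, Fri-AM — every shift.
Total cost: 9 + 9 + 5 = 23.
No cover costs less than 23.

23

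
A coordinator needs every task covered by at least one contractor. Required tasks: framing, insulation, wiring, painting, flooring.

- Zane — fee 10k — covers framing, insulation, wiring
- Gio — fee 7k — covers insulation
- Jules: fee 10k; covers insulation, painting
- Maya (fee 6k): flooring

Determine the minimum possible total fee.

Choose Zane, Jules, and Maya: together they cover framing, insulation, wiring, painting, flooring — every task.
Total fee: 10 + 10 + 6 = 26.
No cover costs less than 26.

26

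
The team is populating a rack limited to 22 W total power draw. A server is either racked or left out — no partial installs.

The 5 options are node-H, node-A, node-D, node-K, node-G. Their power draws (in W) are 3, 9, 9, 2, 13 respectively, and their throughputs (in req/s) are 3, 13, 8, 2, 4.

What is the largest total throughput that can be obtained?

Take node-H, node-A, and node-D: power draw 3 + 9 + 9 = 21 ≤ 22, throughput 3 + 13 + 8 = 24.
No other feasible combination does better.

24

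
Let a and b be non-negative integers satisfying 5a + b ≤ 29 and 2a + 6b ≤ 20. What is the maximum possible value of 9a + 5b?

50

(a,b)=(5,1): 5·5+1·1=26≤29, 2·5+6·1=16≤20, objective 50.
(a,b)=(4,2): 5·4+1·2=22≤29, 2·4+6·2=20≤20, objective 46.
(a,b)=(5,0): 5·5+1·0=25≤29, 2·5+6·0=10≤20, objective 45.
(a,b)=(4,1): 5·4+1·1=21≤29, 2·4+6·1=14≤20, objective 41.
No feasible integer point exceeds 50.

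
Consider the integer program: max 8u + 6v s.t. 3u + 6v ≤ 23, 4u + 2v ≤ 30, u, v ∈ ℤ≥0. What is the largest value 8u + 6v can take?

56

(u,v)=(7,0): 3·7+6·0=21≤23, 4·7+2·0=28≤30, objective 56.
(u,v)=(6,0): 3·6+6·0=18≤23, 4·6+2·0=24≤30, objective 48.
Maximum is 56 at (u,v)=(7,0).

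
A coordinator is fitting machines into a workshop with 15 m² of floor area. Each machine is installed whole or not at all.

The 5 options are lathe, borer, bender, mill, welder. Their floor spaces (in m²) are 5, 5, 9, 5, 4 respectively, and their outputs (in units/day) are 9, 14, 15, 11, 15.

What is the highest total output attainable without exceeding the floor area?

Allowing fractional choices, the relaxed optimum would be about 41.8, but machines are indivisible.
lathe + mill + welder: floor space 5 + 5 + 4 = 14 ≤ 15, output 9 + 11 + 15 = 35.
borer + mill + welder: floor space 5 + 5 + 4 = 14 ≤ 15, output 14 + 11 + 15 = 40.
lathe + borer + welder: floor space 5 + 5 + 4 = 14 ≤ 15, output 9 + 14 + 15 = 38.
Best is borer, mill, and welder with total output 40.

40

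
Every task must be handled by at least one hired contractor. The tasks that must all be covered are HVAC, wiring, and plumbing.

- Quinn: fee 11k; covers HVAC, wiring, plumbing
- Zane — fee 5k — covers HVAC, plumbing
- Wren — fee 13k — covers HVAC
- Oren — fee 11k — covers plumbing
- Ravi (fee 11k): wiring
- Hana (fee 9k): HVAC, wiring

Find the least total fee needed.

11

The greedy cost-per-new-task heuristic would pick Zane and Hana for 14, but a cheaper cover exists.
Quinn alone covers HVAC, wiring, plumbing — every task.
Total fee: 11.
No cover costs less than 11.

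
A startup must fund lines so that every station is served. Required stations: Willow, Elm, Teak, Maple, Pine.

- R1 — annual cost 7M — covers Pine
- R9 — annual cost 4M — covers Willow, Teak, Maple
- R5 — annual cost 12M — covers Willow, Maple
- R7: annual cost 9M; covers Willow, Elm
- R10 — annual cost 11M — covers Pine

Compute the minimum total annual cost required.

Choose R1, R9, and R7: together they cover Willow, Elm, Teak, Maple, Pine — every station.
Total annual cost: 7 + 4 + 9 = 20.
No cover costs less than 20.

20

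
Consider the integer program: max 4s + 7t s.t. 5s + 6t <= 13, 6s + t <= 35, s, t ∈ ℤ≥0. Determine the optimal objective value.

14

The continuous relaxation peaks at (0, 2.17) with value 15.17; rounding to a feasible lattice point costs some objective.
(s,t)=(0,2): 5·0+6·2=12≤13, 6·0+1·2=2≤35, objective 14.
(s,t)=(1,1): 5·1+6·1=11≤13, 6·1+1·1=7≤35, objective 11.
(s,t)=(0,1): 5·0+6·1=6≤13, 6·0+1·1=1≤35, objective 7.
Maximum is 14 at (s,t)=(0,2).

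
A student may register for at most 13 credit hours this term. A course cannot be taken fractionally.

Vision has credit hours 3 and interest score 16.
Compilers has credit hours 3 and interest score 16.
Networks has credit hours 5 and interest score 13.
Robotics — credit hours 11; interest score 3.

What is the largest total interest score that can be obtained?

Take Vision, Compilers, and Networks: credit hours 3 + 3 + 5 = 11 ≤ 13, interest score 16 + 16 + 13 = 45.
No other feasible combination does better.

45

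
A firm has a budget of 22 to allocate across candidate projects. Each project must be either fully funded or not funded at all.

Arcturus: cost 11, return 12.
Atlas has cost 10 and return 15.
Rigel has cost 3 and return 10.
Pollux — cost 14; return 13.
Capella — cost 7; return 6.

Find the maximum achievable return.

Allowing fractional choices, the relaxed optimum would be about 34.8, but projects are indivisible.
Atlas + Rigel + Capella: cost 10 + 3 + 7 = 20 ≤ 22, return 15 + 10 + 6 = 31.
Arcturus + Rigel + Capella: cost 11 + 3 + 7 = 21 ≤ 22, return 12 + 10 + 6 = 28.
Best is Atlas, Rigel, and Capella with total return 31.

31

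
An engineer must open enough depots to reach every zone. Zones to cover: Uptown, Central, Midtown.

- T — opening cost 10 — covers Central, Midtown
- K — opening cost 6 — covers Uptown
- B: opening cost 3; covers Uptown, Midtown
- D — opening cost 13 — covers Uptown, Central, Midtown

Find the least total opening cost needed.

Choose T and B: together they cover Uptown, Central, Midtown — every zone.
Total opening cost: 10 + 3 = 13.
No cover costs less than 13.

13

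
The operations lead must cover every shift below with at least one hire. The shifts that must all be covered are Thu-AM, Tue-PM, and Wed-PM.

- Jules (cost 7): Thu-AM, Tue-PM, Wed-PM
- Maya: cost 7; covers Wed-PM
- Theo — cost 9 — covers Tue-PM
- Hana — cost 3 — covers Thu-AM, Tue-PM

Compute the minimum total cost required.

7

The greedy cost-per-new-shift heuristic would pick Hana and Jules for 10, but a cheaper cover exists.
Jules alone covers Thu-AM, Tue-PM, Wed-PM — every shift.
Total cost: 7.
No cover costs less than 7.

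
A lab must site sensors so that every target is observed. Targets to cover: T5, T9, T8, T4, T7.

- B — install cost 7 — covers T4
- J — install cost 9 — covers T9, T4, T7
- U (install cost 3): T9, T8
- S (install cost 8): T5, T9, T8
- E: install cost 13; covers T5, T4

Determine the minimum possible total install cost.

17

The greedy cost-per-new-target heuristic would pick U, J, and S for 20, but a cheaper cover exists.
Choose J and S: together they cover T5, T9, T8, T4, T7 — every target.
Total install cost: 9 + 8 = 17.
No cover costs less than 17.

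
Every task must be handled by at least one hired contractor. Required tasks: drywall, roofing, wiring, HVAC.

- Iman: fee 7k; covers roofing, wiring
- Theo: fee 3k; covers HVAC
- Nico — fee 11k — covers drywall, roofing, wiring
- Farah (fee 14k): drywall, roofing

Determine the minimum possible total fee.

The greedy cost-per-new-task heuristic would pick Theo, Iman, and Nico for 21, but a cheaper cover exists.
Choose Theo and Nico: together they cover drywall, roofing, wiring, HVAC — every task.
Total fee: 3 + 11 = 14.
No cover costs less than 14.

14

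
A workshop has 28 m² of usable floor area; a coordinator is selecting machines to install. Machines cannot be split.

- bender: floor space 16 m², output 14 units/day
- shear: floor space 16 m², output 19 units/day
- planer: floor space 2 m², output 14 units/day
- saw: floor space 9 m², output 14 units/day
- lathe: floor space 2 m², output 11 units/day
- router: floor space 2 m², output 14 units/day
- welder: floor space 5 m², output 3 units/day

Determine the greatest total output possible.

61

This is an integer program with binary decision variables.
Allowing fractional choices, the relaxed optimum would be about 68.4, but machines are indivisible.
shear + planer + lathe + router: floor space 16 + 2 + 2 + 2 = 22 ≤ 28, output 19 + 14 + 11 + 14 = 58.
shear + planer + lathe + router + welder: floor space 16 + 2 + 2 + 2 + 5 = 27 ≤ 28, output 19 + 14 + 11 + 14 + 3 = 61.
Best is shear, planer, lathe, router, and welder with total output 61.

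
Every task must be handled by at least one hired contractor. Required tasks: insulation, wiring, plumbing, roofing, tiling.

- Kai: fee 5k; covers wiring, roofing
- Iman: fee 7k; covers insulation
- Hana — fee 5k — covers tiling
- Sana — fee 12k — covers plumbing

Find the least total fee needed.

29

This is a weighted set-cover instance.
Choose Kai, Iman, Hana, and Sana: together they cover insulation, wiring, plumbing, roofing, tiling — every task.
Total fee: 5 + 7 + 5 + 12 = 29.
No cover costs less than 29.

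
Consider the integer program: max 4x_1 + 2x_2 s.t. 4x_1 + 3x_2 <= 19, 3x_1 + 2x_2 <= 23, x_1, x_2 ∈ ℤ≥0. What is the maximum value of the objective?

The continuous relaxation peaks at (4.75, 0) with value 19.00; rounding to a feasible lattice point costs some objective.
(x_1,x_2)=(4,1): 4·4+3·1=19≤19, 3·4+2·1=14≤23, objective 18.
(x_1,x_2)=(4,0): 4·4+3·0=16≤19, 3·4+2·0=12≤23, objective 16.
Maximum is 18 at (x_1,x_2)=(4,1).

18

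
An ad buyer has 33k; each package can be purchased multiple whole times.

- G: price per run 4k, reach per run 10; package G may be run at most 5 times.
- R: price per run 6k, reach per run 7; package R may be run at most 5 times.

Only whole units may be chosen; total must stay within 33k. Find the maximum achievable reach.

64

G has the best ratio (10/4); taking only G gives at most 5×10 = 50 (stopped by the supply cap of 5).
Mixing does better — 5×G and 2×R: price 32 ≤ 33, reach 5·10 + 2·7 = 64.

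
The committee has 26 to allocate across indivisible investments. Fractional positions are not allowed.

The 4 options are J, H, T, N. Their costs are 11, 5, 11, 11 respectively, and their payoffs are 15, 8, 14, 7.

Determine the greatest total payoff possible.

29

Allowing fractional choices, the relaxed optimum would be about 35.7, but investments are indivisible.
J + H: cost 11 + 5 = 16 ≤ 26, payoff 15 + 8 = 23.
J + T: cost 11 + 11 = 22 ≤ 26, payoff 15 + 14 = 29.
Best is J and T with total payoff 29.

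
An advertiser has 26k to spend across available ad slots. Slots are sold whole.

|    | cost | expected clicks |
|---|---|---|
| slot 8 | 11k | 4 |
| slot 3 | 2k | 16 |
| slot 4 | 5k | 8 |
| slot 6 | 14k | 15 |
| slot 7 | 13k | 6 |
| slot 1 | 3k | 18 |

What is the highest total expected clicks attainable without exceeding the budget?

slot 3 + slot 6 + slot 1: cost 2 + 14 + 3 = 19 ≤ 26, expected clicks 16 + 15 + 18 = 49.
slot 3 + slot 4 + slot 6 + slot 1: cost 2 + 5 + 14 + 3 = 24 ≤ 26, expected clicks 16 + 8 + 15 + 18 = 57.
slot 3 + slot 4 + slot 7 + slot 1: cost 2 + 5 + 13 + 3 = 23 ≤ 26, expected clicks 16 + 8 + 6 + 18 = 48.
Best is slot 3, slot 4, slot 6, and slot 1 with total expected clicks 57.

57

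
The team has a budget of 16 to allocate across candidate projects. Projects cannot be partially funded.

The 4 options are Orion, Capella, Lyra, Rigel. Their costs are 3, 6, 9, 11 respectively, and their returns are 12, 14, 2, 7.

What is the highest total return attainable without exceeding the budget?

26

Orion + Rigel: cost 3 + 11 = 14 ≤ 16, return 12 + 7 = 19.
Orion + Capella: cost 3 + 6 = 9 ≤ 16, return 12 + 14 = 26.
Best is Orion and Capella with total return 26.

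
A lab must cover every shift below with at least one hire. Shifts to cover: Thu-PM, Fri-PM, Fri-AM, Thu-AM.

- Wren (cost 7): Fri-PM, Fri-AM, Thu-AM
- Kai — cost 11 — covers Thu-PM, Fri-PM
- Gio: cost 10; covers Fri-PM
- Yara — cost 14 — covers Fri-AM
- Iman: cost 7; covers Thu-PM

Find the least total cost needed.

14

Choose Wren and Iman: together they cover Thu-PM, Fri-PM, Fri-AM, Thu-AM — every shift.
Total cost: 7 + 7 = 14.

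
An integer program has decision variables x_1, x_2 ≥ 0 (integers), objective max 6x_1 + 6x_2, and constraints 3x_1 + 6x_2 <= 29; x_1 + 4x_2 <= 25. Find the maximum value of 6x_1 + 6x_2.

54

(x_1,x_2)=(9,0): 3·9+6·0=27≤29, 1·9+4·0=9≤25, objective 54.
(x_1,x_2)=(8,0): 3·8+6·0=24≤29, 1·8+4·0=8≤25, objective 48.
The best lattice point is (9,0), giving 54.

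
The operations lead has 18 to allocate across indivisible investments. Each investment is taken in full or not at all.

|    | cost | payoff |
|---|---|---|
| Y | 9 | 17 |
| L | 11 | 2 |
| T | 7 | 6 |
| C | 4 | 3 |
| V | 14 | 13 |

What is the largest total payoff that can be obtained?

23

This is an integer program with binary decision variables.
Y + C: cost 9 + 4 = 13 ≤ 18, payoff 17 + 3 = 20.
Y + T: cost 9 + 7 = 16 ≤ 18, payoff 17 + 6 = 23.
Y: cost 9 ≤ 18, payoff 17.
Best is Y and T with total payoff 23.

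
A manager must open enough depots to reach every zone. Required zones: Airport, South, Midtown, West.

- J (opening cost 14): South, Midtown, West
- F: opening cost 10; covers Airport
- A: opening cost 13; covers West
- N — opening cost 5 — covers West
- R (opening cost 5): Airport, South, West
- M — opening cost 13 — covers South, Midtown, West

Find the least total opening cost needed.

Choose R and M: together they cover Airport, South, Midtown, West — every zone.
Total opening cost: 5 + 13 = 18.

18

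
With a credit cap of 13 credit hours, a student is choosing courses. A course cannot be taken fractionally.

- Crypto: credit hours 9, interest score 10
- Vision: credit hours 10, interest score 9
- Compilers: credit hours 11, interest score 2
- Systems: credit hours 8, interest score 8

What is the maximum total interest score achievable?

10

Allowing fractional choices, the relaxed optimum would be about 14.0, but courses are indivisible.
Vision: credit hours 10 ≤ 13, interest score 9.
Systems: credit hours 8 ≤ 13, interest score 8.
Crypto: credit hours 9 ≤ 13, interest score 10.
Best is Crypto with total interest score 10.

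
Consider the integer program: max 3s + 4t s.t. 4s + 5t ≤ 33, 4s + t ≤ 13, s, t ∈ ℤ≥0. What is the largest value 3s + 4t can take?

26

(s,t)=(2,5): 4·2+5·5=33≤33, 4·2+1·5=13≤13, objective 26.
(s,t)=(0,6): 4·0+5·6=30≤33, 4·0+1·6=6≤13, objective 24.
(s,t)=(1,5): 4·1+5·5=29≤33, 4·1+1·5=9≤13, objective 23.
No feasible integer point exceeds 26.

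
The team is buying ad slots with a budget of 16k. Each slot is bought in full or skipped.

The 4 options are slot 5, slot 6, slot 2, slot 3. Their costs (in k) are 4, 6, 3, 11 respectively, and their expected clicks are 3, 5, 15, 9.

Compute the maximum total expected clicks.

24

slot 6 + slot 2: cost 6 + 3 = 9 ≤ 16, expected clicks 5 + 15 = 20.
slot 2 + slot 3: cost 3 + 11 = 14 ≤ 16, expected clicks 15 + 9 = 24.
slot 5 + slot 6 + slot 2: cost 4 + 6 + 3 = 13 ≤ 16, expected clicks 3 + 5 + 15 = 23.
Best is slot 2 and slot 3 with total expected clicks 24.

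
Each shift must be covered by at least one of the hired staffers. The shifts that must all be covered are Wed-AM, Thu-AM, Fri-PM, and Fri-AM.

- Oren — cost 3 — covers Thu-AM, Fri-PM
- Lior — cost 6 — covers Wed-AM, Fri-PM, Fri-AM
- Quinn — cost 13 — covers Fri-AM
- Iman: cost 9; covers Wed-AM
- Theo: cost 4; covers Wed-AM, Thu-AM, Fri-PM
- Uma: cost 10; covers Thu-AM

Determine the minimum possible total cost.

The greedy cost-per-new-shift heuristic would pick Theo and Lior for 10, but a cheaper cover exists.
Choose Oren and Lior: together they cover Wed-AM, Thu-AM, Fri-PM, Fri-AM — every shift.
Total cost: 3 + 6 = 9.
No cover costs less than 9.

9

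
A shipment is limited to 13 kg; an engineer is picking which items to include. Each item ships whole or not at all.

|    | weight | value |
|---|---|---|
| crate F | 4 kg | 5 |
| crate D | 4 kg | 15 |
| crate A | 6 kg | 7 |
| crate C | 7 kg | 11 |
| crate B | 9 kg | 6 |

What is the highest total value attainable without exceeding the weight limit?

26

crate D + crate C: weight 4 + 7 = 11 ≤ 13, value 15 + 11 = 26.
crate D + crate A: weight 4 + 6 = 10 ≤ 13, value 15 + 7 = 22.
Best is crate D and crate C with total value 26.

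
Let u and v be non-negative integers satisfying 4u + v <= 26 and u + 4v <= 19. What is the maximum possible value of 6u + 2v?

40

The continuous relaxation peaks at (5.67, 3.33) with value 40.67; rounding to a feasible lattice point costs some objective.
(u,v)=(6,2): 4·6+1·2=26≤26, 1·6+4·2=14≤19, objective 40.
(u,v)=(6,1): 4·6+1·1=25≤26, 1·6+4·1=10≤19, objective 38.
(u,v)=(5,3): 4·5+1·3=23≤26, 1·5+4·3=17≤19, objective 36.
The best lattice point is (6,2), giving 40.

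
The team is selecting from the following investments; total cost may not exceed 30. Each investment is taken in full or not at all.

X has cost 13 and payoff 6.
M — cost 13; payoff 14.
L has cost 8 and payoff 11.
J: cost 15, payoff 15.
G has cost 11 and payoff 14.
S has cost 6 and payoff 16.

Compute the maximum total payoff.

Treat it as a binary knapsack problem.
Take M, G, and S: cost 13 + 11 + 6 = 30 ≤ 30, payoff 14 + 14 + 16 = 44.
No other feasible combination does better.

44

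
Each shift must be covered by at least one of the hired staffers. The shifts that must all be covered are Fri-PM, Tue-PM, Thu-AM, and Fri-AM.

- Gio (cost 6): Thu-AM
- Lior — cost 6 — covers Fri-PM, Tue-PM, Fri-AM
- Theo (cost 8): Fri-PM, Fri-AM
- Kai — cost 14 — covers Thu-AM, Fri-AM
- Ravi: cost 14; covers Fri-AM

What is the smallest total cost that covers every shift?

12

Choose Gio and Lior: together they cover Fri-PM, Tue-PM, Thu-AM, Fri-AM — every shift.
Total cost: 6 + 6 = 12.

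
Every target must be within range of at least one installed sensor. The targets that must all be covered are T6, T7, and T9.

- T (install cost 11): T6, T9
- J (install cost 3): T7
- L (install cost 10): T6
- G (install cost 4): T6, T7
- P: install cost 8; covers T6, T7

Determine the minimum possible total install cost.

14

This is a weighted set-cover instance.
The greedy cost-per-new-target heuristic would pick G and T for 15, but a cheaper cover exists.
Choose T and J: together they cover T6, T7, T9 — every target.
Total install cost: 11 + 3 = 14.
No cover costs less than 14.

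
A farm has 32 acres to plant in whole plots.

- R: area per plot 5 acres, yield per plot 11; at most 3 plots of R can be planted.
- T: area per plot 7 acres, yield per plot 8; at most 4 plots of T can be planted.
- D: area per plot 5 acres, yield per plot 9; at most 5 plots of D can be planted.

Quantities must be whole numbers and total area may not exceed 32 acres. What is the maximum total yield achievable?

60

R has the best ratio (11/5); taking only R gives at most 3×11 = 33 (stopped by the supply cap of 3).
Mixing does better — 3×R and 3×D: area 30 ≤ 32, yield 3·11 + 3·9 = 60.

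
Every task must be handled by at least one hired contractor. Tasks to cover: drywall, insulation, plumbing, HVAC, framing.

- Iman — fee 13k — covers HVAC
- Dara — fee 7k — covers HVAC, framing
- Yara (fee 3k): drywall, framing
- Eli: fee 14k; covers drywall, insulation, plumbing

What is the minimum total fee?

The greedy cost-per-new-task heuristic would pick Yara, Dara, and Eli for 24, but a cheaper cover exists.
Choose Dara and Eli: together they cover drywall, insulation, plumbing, HVAC, framing — every task.
Total fee: 7 + 14 = 21.
No cover costs less than 21.

21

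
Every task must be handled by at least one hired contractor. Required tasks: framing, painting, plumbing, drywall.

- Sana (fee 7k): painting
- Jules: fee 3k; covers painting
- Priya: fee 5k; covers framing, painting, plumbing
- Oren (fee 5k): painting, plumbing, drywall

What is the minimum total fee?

Choose Priya and Oren: together they cover framing, painting, plumbing, drywall — every task.
Total fee: 5 + 5 = 10.

10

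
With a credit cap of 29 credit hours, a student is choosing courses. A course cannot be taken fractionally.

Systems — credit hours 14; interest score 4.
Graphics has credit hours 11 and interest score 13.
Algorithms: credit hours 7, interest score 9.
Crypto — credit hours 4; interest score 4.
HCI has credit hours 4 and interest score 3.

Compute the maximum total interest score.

Graphics + Algorithms + Crypto: credit hours 11 + 7 + 4 = 22 ≤ 29, interest score 13 + 9 + 4 = 26.
Graphics + Algorithms + Crypto + HCI: credit hours 11 + 7 + 4 + 4 = 26 ≤ 29, interest score 13 + 9 + 4 + 3 = 29.
Best is Graphics, Algorithms, Crypto, and HCI with total interest score 29.

29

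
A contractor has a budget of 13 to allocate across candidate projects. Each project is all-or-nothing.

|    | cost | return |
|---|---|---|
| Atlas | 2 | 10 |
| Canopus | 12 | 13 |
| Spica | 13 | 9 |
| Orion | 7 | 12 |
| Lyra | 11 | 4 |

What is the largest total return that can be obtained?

22

Allowing fractional choices, the relaxed optimum would be about 26.3, but projects are indivisible.
Atlas + Lyra: cost 2 + 11 = 13 ≤ 13, return 10 + 4 = 14.
Canopus: cost 12 ≤ 13, return 13.
Atlas + Orion: cost 2 + 7 = 9 ≤ 13, return 10 + 12 = 22.
Best is Atlas and Orion with total return 22.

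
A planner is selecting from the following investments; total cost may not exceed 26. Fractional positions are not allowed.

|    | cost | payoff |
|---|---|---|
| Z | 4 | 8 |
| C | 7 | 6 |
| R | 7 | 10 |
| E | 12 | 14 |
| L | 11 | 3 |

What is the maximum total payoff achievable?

32

Take Z, R, and E: cost 4 + 7 + 12 = 23 ≤ 26, payoff 8 + 10 + 14 = 32.
No other feasible combination does better.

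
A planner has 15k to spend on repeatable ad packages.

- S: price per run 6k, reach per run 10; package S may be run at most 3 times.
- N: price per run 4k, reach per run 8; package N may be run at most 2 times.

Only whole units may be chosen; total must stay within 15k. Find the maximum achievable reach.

26

1×S and 2×N: price 14 ≤ 15, reach 1·10 + 2·8 = 26.
2×S: price 12 ≤ 15, reach 2·10 = 20.
Best is 26.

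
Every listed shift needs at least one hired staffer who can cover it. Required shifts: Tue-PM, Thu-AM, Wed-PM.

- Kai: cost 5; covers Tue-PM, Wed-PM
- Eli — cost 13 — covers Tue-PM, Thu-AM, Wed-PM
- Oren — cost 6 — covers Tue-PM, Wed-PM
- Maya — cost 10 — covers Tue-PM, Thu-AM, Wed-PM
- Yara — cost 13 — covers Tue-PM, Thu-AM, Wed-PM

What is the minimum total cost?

The greedy cost-per-new-shift heuristic would pick Kai and Maya for 15, but a cheaper cover exists.
Maya alone covers Tue-PM, Thu-AM, Wed-PM — every shift.
Total cost: 10.
No cover costs less than 10.

10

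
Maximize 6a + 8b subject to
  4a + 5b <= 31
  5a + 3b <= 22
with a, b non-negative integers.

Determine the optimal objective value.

48

(a,b)=(0,6): 4·0+5·6=30≤31, 5·0+3·6=18≤22, objective 48.
(a,b)=(1,5): 4·1+5·5=29≤31, 5·1+3·5=20≤22, objective 46.
(a,b)=(0,5): 4·0+5·5=25≤31, 5·0+3·5=15≤22, objective 40.
The best lattice point is (0,6), giving 48.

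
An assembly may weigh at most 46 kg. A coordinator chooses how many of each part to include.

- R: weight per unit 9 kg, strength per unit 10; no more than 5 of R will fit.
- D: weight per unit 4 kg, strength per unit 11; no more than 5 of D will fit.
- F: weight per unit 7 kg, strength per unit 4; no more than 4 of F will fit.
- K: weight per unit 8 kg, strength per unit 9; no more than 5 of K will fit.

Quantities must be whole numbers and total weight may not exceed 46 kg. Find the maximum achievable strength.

2×R, 5×D, and 1×K: weight 46 ≤ 46, strength 2·10 + 5·11 + 1·9 = 84.
1×R, 5×D, and 2×K: weight 45 ≤ 46, strength 1·10 + 5·11 + 2·9 = 83.
Best is 84.

84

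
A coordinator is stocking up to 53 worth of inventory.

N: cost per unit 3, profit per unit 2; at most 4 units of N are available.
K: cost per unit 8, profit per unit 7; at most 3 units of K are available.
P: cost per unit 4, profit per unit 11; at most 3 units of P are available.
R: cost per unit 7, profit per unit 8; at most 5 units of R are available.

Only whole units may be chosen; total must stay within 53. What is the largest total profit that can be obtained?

1×N, 3×P, and 5×R: cost 50 ≤ 53, profit 1·2 + 3·11 + 5·8 = 75.
2×N, 3×P, and 5×R: cost 53 ≤ 53, profit 2·2 + 3·11 + 5·8 = 77.
Best is 77.

77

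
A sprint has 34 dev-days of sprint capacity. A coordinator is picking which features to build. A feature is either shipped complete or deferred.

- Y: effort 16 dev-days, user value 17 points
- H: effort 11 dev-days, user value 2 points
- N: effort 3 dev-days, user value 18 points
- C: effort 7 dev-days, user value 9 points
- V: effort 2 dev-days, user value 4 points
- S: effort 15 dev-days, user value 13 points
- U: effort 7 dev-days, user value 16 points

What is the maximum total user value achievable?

This is an integer program with binary decision variables.
Take Y, N, C, and U: effort 16 + 3 + 7 + 7 = 33 ≤ 34, user value 17 + 18 + 9 + 16 = 60.
No feasible combination exceeds this.

60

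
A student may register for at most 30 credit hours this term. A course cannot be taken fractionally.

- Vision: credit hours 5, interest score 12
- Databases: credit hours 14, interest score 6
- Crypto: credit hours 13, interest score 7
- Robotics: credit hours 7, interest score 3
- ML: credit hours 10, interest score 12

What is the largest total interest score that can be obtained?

Treat it as a binary knapsack problem.
Take Vision, Crypto, and ML: credit hours 5 + 13 + 10 = 28 ≤ 30, interest score 12 + 7 + 12 = 31.
No other feasible combination does better.

31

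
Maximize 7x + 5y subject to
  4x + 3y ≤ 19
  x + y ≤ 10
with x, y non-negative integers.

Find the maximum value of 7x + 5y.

33

Relaxing integrality, the LP optimum is 33.25 at (x,y) = (4.75, 0), which is not an integer point.
(x,y)=(4,1) is feasible, giving 33.
(x,y)=(3,2) is feasible, giving 31.
(x,y)=(4,0) is feasible, giving 28.
No feasible integer point exceeds 33.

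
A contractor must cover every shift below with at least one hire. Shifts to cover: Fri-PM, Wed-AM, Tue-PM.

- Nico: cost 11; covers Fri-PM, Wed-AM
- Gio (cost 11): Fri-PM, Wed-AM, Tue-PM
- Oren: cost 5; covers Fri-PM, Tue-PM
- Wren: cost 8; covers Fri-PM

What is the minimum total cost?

The greedy cost-per-new-shift heuristic would pick Oren and Nico for 16, but a cheaper cover exists.
Gio alone covers Fri-PM, Wed-AM, Tue-PM — every shift.
Total cost: 11.
No cover costs less than 11.

11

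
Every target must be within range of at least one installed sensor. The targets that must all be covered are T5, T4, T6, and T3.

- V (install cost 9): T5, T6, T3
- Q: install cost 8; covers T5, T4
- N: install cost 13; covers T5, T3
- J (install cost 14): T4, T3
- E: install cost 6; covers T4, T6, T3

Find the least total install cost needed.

This is a weighted set-cover instance.
Choose Q and E: together they cover T5, T4, T6, T3 — every target.
Total install cost: 8 + 6 = 14.

14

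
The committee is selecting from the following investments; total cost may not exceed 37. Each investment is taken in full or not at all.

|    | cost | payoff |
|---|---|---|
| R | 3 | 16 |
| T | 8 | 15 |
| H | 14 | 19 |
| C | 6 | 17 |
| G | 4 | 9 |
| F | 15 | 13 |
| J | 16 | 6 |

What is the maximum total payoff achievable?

76

Allowing fractional choices, the relaxed optimum would be about 77.7, but investments are indivisible.
R + T + H + C + G: cost 3 + 8 + 14 + 6 + 4 = 35 ≤ 37, payoff 16 + 15 + 19 + 17 + 9 = 76.
R + T + C + G + F: cost 3 + 8 + 6 + 4 + 15 = 36 ≤ 37, payoff 16 + 15 + 17 + 9 + 13 = 70.
R + T + H + C: cost 3 + 8 + 14 + 6 = 31 ≤ 37, payoff 16 + 15 + 19 + 17 = 67.
Best is R, T, H, C, and G with total payoff 76.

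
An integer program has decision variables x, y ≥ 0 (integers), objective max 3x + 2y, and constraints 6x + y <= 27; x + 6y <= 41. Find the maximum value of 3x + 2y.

21

The continuous relaxation peaks at (3.46, 6.26) with value 22.89; rounding to a feasible lattice point costs some objective.
(x,y)=(3,6): 6·3+1·6=24≤27, 1·3+6·6=39≤41, objective 21.
(x,y)=(3,5): 6·3+1·5=23≤27, 1·3+6·5=33≤41, objective 19.
(x,y)=(2,6): 6·2+1·6=18≤27, 1·2+6·6=38≤41, objective 18.
No feasible integer point exceeds 21.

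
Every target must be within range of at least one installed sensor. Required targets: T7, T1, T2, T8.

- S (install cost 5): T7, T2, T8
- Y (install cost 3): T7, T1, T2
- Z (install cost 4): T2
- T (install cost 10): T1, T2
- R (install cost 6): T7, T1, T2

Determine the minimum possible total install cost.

8

Choose S and Y: together they cover T7, T1, T2, T8 — every target.
Total install cost: 5 + 3 = 8.
No cover costs less than 8.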